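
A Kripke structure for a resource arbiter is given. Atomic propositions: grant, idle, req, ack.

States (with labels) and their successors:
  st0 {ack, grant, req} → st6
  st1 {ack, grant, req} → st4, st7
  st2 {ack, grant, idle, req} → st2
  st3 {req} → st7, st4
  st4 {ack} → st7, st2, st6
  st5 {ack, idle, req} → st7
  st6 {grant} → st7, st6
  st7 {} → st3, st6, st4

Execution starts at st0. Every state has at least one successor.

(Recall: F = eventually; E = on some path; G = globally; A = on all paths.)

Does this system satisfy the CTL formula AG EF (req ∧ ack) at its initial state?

States satisfying EF (req ∧ ack): {st0, st1, st2, st3, st4, st5, st6, st7}.
States satisfying AG EF (req ∧ ack): {st0, st1, st2, st3, st4, st5, st6, st7}.
Every state reachable from st0 satisfies EF (req ∧ ack).
st0 ∈ Sat(AG EF (req ∧ ack)).

Yes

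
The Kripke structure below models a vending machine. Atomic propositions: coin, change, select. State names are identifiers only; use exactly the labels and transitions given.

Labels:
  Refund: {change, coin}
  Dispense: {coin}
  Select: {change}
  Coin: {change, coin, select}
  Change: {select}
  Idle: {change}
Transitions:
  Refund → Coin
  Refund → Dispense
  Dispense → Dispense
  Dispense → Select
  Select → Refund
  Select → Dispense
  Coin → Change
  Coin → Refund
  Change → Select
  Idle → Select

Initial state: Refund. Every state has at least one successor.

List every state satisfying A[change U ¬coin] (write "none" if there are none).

States satisfying change: {Refund, Select, Coin, Idle}.
States satisfying ¬coin: {Select, Change, Idle}.
States satisfying A[change U ¬coin]: {Select, Change, Idle}.

{Select, Change, Idle}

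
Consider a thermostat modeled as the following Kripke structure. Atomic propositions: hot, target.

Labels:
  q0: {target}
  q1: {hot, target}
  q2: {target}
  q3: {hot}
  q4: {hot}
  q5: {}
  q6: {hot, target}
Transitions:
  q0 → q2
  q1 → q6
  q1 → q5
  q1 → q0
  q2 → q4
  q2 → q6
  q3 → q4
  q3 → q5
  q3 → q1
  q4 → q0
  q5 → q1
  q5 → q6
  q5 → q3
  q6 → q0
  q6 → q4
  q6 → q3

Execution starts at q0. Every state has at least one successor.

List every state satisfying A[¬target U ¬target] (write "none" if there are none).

States satisfying ¬target: {q3, q4, q5}.
States satisfying A[¬target U ¬target]: {q3, q4, q5}.

{q3, q4, q5}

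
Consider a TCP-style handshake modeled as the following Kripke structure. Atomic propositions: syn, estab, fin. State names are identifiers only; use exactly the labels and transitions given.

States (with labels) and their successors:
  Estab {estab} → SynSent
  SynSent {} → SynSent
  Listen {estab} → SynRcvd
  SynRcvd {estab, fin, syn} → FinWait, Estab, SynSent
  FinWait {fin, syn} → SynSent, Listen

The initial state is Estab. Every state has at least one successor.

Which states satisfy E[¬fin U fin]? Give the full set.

{Listen, SynRcvd, FinWait}

States satisfying ¬fin: {Estab, SynSent, Listen}.
States satisfying fin: {SynRcvd, FinWait}.
States satisfying E[¬fin U fin]: {Listen, SynRcvd, FinWait}.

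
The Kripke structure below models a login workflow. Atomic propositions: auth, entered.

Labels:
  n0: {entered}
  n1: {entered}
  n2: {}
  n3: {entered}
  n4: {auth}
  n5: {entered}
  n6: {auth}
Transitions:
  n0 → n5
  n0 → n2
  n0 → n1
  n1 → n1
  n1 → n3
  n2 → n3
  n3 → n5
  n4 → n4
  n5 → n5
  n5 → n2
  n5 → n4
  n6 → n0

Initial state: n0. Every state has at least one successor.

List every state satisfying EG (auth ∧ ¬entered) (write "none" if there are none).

{n4}

States satisfying auth ∧ ¬entered: {n4, n6}.
States satisfying EG (auth ∧ ¬entered): {n4}.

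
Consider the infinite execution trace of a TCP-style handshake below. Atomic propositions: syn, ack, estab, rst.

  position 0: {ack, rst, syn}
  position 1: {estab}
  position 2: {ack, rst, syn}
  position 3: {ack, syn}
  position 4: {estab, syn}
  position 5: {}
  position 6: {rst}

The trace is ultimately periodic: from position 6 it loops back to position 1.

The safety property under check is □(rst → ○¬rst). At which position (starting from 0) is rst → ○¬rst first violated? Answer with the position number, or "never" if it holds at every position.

rst → ○¬rst holds at every position 0..6, and those are all the positions the trace ever visits, so the invariant □(rst → ○¬rst) is never violated.

never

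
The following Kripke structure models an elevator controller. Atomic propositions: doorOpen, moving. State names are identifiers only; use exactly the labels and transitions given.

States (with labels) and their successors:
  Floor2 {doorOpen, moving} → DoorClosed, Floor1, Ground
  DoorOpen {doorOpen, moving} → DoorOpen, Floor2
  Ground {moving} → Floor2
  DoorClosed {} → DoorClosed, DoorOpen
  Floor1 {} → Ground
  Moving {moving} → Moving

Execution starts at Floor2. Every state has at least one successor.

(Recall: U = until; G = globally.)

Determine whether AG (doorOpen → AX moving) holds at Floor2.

Violated

States satisfying doorOpen → AX moving: {DoorOpen, Ground, DoorClosed, Floor1, Moving}.
States satisfying AG (doorOpen → AX moving): {Moving}.
Floor2 is reachable from Floor2 and violates doorOpen → AX moving, so AG fails at Floor2.
Floor2 ∉ Sat(AG (doorOpen → AX moving)).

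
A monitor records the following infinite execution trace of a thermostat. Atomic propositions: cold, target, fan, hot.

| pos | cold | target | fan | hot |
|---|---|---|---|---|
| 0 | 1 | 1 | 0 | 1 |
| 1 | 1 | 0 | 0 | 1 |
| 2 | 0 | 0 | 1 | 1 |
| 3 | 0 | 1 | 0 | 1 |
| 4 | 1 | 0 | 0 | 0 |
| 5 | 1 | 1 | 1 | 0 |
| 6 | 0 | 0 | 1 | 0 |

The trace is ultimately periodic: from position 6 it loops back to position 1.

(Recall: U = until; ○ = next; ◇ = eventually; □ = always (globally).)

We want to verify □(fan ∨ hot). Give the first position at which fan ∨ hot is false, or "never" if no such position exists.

4

Check fan ∨ hot at each position in order: 0 ✓, 1 ✓, 2 ✓, 3 ✓.
At position 4 the labels are {cold}, so fan ∨ hot is false there. This is the first violation.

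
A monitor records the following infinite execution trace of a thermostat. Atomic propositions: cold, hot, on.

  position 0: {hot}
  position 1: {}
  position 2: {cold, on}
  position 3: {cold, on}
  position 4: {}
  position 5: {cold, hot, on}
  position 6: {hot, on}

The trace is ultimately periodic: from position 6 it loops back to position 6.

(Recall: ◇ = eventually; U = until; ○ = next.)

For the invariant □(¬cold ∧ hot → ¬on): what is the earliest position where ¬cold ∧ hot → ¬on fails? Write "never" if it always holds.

6

Check ¬cold ∧ hot → ¬on at each position in order: 0 ✓, 1 ✓, 2 ✓, 3 ✓, 4 ✓, 5 ✓.
At position 6 the labels are {hot, on}, so ¬cold ∧ hot → ¬on is false there. This is the first violation.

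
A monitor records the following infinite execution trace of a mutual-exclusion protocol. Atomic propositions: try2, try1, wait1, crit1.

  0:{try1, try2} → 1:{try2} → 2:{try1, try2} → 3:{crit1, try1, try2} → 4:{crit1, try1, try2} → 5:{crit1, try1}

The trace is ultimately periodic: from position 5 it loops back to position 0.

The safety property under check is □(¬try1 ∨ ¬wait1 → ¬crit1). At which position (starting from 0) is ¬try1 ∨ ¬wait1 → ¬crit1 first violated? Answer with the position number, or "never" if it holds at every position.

3

Check ¬try1 ∨ ¬wait1 → ¬crit1 at each position in order: 0 ✓, 1 ✓, 2 ✓.
At position 3 the labels are {crit1, try1, try2}, so ¬try1 ∨ ¬wait1 → ¬crit1 is false there. This is the first violation.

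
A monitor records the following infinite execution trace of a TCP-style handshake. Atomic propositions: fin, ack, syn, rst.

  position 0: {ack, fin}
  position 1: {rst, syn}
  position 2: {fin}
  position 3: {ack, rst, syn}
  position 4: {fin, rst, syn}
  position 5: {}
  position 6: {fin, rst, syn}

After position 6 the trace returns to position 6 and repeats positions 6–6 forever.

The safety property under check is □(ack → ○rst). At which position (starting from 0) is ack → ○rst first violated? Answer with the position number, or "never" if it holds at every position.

never

ack → ○rst holds at every position 0..6, and those are all the positions the trace ever visits, so the invariant □(ack → ○rst) is never violated.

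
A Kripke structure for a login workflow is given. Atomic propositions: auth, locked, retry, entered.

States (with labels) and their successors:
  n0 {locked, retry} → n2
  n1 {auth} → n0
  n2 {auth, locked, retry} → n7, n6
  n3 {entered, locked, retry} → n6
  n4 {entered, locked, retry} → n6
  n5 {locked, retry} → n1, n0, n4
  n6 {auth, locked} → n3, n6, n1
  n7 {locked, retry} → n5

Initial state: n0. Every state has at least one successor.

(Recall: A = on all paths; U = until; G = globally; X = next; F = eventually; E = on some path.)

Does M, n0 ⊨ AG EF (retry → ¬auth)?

Satisfied

States satisfying EF (retry → ¬auth): {n0, n1, n2, n3, n4, n5, n6, n7}.
States satisfying AG EF (retry → ¬auth): {n0, n1, n2, n3, n4, n5, n6, n7}.
Every state reachable from n0 satisfies EF (retry → ¬auth).
n0 ∈ Sat(AG EF (retry → ¬auth)).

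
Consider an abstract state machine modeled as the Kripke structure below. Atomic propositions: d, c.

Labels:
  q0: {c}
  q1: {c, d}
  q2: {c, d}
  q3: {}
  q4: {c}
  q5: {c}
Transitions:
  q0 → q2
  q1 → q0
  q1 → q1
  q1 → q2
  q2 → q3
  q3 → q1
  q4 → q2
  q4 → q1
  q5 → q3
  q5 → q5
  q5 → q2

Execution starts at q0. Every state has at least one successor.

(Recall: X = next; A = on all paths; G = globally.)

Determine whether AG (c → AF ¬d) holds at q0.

Violated

States satisfying c → AF ¬d: {q0, q2, q3, q4, q5}.
States satisfying AG (c → AF ¬d): ∅.
q1 is reachable from q0 and violates c → AF ¬d, so AG fails at q0.
q0 ∉ Sat(AG (c → AF ¬d)).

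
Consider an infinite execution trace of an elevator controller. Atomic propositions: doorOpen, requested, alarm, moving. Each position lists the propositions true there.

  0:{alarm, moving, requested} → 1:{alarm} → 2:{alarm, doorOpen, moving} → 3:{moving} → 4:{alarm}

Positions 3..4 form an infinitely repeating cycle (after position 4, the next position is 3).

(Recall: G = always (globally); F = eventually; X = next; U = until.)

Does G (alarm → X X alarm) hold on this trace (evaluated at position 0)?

No

alarm → X X alarm must hold at every position from 0 onward. It fails at position 1, so G (alarm → X X alarm) is false.
Positions where alarm holds: 0, 1, 2, 4.
Check X X alarm at each: 0→ok, 1→fails, 2→ok, 4→ok.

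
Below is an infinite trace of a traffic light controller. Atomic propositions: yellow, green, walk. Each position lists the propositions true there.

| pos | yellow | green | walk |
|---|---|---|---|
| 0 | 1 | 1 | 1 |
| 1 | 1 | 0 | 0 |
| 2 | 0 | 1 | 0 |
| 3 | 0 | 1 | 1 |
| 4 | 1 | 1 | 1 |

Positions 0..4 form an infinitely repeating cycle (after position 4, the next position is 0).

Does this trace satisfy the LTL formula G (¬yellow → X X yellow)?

Yes

¬yellow → X X yellow holds at every position 0..4, and those are all positions ever visited, so G (¬yellow → X X yellow) holds.
Positions where ¬yellow holds: 2, 3.
Check X X yellow at each: 2→ok, 3→ok.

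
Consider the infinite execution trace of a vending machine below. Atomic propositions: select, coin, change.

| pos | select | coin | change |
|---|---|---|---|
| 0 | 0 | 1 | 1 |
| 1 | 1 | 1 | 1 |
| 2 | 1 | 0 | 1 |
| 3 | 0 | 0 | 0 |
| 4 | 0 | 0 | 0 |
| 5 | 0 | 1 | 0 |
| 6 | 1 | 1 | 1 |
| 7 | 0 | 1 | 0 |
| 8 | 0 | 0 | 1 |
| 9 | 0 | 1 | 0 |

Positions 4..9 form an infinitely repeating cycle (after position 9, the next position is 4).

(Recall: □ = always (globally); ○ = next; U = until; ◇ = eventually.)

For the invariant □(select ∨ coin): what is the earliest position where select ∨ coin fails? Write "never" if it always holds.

Check select ∨ coin at each position in order: 0 ✓, 1 ✓, 2 ✓.
At position 3 the labels are {}, so select ∨ coin is false there. This is the first violation.

3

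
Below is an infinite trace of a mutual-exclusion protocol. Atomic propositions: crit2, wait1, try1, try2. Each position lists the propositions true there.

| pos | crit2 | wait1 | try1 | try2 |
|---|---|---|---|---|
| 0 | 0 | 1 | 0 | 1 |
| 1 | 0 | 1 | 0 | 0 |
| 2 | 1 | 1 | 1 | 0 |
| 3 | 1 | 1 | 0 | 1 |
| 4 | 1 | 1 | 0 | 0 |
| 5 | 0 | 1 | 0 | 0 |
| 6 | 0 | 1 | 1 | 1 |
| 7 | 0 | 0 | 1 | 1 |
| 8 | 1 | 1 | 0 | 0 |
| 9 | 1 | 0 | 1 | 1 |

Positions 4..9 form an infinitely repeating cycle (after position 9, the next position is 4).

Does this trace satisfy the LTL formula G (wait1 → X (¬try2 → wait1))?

wait1 → X (¬try2 → wait1) holds at every position 0..9, and those are all positions ever visited, so G (wait1 → X (¬try2 → wait1)) holds.
Positions where wait1 holds: 0, 1, 2, 3, 4, 5, 6, 8.
Check X (¬try2 → wait1) at each: 0→ok, 1→ok, 2→ok, 3→ok, 4→ok, 5→ok, 6→ok, 8→ok.

Yes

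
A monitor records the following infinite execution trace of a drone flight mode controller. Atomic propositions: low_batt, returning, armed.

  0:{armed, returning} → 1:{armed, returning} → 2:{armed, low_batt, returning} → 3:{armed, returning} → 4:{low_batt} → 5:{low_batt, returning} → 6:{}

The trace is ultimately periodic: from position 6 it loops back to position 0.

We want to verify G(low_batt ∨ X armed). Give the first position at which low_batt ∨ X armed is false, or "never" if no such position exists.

3

Check low_batt ∨ X armed at each position in order: 0 ✓, 1 ✓, 2 ✓.
At position 3 the labels are {armed, returning} and the next position 4 has {low_batt}, so low_batt ∨ X armed is false there. This is the first violation.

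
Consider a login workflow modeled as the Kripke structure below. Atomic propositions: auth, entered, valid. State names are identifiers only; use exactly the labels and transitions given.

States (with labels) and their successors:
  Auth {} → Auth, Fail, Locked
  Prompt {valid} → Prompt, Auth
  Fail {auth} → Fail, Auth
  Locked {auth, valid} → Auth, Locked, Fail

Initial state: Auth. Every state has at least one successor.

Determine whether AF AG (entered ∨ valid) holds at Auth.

Does not hold

States satisfying AG (entered ∨ valid): ∅.
States satisfying AF AG (entered ∨ valid): ∅.
There is a path from Auth along which AG (entered ∨ valid) never holds.
Auth ∉ Sat(AF AG (entered ∨ valid)).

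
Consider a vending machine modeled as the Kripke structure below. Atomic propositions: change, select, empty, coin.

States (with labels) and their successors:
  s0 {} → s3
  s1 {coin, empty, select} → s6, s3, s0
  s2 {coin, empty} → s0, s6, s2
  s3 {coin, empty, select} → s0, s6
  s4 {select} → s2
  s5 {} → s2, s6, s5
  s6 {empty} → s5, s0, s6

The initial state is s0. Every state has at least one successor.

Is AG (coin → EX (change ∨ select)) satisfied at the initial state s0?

States satisfying coin → EX (change ∨ select): {s0, s1, s4, s5, s6}.
States satisfying AG (coin → EX (change ∨ select)): ∅.
s2 is reachable from s0 and violates coin → EX (change ∨ select), so AG fails at s0.
s0 ∉ Sat(AG (coin → EX (change ∨ select))).

Does not hold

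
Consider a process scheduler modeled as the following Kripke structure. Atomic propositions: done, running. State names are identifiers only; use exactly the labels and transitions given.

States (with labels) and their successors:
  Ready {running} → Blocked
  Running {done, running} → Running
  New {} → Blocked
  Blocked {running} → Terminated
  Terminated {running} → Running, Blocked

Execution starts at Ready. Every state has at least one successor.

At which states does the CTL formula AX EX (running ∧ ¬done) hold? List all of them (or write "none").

{Ready, New, Blocked}

States satisfying EX (running ∧ ¬done): {Ready, New, Blocked, Terminated}.
States satisfying AX EX (running ∧ ¬done): {Ready, New, Blocked}.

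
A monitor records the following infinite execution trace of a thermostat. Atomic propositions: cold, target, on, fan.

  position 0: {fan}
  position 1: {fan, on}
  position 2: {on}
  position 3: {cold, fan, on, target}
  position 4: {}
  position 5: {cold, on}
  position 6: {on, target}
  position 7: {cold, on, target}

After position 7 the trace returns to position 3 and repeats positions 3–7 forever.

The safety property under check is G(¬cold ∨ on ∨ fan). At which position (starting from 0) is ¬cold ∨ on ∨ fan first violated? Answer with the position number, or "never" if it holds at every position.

¬cold ∨ on ∨ fan holds at every position 0..7, and those are all the positions the trace ever visits, so the invariant G(¬cold ∨ on ∨ fan) is never violated.

never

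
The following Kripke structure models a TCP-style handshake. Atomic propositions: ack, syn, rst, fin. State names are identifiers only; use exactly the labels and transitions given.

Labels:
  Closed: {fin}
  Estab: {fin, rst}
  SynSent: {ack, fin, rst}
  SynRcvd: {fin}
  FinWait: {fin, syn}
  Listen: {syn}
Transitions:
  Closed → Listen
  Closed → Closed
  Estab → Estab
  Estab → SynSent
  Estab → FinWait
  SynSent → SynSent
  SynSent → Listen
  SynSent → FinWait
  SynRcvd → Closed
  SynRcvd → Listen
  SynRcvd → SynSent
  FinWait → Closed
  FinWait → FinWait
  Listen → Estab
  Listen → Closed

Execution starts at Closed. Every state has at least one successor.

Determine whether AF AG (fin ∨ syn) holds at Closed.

States satisfying AG (fin ∨ syn): {Closed, Estab, SynSent, SynRcvd, FinWait, Listen}.
States satisfying AF AG (fin ∨ syn): {Closed, Estab, SynSent, SynRcvd, FinWait, Listen}.
Closed ∈ Sat(AF AG (fin ∨ syn)).

Holds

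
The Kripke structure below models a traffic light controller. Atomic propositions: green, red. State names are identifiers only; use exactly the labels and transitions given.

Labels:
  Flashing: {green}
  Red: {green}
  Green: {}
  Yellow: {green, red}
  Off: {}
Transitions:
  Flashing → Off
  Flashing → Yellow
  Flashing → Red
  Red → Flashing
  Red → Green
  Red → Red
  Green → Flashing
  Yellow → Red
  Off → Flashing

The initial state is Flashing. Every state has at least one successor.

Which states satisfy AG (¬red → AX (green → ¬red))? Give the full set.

none

States satisfying ¬red → AX (green → ¬red): {Red, Green, Yellow, Off}.
States satisfying AG (¬red → AX (green → ¬red)): ∅.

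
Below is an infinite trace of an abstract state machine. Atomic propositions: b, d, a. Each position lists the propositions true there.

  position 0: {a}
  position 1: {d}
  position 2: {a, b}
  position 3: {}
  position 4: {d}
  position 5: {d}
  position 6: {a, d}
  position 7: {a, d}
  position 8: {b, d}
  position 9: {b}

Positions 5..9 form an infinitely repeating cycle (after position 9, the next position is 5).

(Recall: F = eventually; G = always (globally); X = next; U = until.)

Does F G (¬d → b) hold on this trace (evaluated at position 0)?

Yes

G (¬d → b) holds at position 4, which is reachable from 0, so F G (¬d → b) holds.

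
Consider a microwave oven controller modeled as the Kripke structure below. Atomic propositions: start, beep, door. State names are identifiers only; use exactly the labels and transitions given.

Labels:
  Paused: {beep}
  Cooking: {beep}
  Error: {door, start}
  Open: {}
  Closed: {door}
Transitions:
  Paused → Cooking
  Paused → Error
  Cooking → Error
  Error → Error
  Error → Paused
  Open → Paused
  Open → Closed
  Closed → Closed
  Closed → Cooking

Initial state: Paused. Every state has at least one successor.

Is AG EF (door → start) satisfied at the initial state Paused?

Yes

States satisfying EF (door → start): {Paused, Cooking, Error, Open, Closed}.
States satisfying AG EF (door → start): {Paused, Cooking, Error, Open, Closed}.
Every state reachable from Paused satisfies EF (door → start).
Paused ∈ Sat(AG EF (door → start)).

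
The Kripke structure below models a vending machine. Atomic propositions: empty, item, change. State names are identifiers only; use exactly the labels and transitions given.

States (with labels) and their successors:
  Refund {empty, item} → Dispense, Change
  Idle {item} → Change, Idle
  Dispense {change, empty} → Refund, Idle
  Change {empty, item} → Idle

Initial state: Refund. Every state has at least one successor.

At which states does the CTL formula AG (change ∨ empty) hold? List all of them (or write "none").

States satisfying change ∨ empty: {Refund, Dispense, Change}.
States satisfying AG (change ∨ empty): ∅.

none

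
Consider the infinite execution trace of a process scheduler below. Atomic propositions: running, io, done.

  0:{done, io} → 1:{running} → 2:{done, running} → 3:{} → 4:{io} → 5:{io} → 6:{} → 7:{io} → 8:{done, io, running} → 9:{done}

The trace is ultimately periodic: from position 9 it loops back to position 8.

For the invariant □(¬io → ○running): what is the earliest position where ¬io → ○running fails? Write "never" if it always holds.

2

Check ¬io → ○running at each position in order: 0 ✓, 1 ✓.
At position 2 the labels are {done, running} and the next position 3 has {}, so ¬io → ○running is false there. This is the first violation.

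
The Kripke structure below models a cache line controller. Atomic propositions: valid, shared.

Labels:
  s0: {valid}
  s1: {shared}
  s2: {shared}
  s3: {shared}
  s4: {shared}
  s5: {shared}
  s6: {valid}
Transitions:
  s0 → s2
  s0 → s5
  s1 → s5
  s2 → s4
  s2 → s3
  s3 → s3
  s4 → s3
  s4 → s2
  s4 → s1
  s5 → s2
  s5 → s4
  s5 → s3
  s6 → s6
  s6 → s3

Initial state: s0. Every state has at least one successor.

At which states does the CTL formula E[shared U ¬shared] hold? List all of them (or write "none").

States satisfying shared: {s1, s2, s3, s4, s5}.
States satisfying ¬shared: {s0, s6}.
States satisfying E[shared U ¬shared]: {s0, s6}.

{s0, s6}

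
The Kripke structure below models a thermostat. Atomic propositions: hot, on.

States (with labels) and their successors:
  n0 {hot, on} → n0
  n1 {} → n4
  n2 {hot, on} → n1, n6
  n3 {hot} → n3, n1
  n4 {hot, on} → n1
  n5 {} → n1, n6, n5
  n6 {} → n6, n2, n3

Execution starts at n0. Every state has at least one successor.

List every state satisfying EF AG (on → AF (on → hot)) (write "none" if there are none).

{n0, n1, n2, n3, n4, n5, n6}

States satisfying AG (on → AF (on → hot)): {n0, n1, n2, n3, n4, n5, n6}.
States satisfying EF AG (on → AF (on → hot)): {n0, n1, n2, n3, n4, n5, n6}.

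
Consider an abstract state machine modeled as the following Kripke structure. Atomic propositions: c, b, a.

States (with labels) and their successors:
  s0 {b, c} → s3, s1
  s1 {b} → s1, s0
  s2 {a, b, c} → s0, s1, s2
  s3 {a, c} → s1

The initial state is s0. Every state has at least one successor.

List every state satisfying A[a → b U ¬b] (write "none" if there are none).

States satisfying a → b: {s0, s1, s2}.
States satisfying ¬b: {s3}.
States satisfying A[a → b U ¬b]: {s3}.

{s3}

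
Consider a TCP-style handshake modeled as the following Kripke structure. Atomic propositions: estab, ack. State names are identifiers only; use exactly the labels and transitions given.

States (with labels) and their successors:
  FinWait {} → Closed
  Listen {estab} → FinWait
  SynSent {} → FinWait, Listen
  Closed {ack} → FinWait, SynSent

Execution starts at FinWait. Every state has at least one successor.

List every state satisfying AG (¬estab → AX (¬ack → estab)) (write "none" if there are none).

States satisfying ¬estab → AX (¬ack → estab): {FinWait, Listen}.
States satisfying AG (¬estab → AX (¬ack → estab)): ∅.

none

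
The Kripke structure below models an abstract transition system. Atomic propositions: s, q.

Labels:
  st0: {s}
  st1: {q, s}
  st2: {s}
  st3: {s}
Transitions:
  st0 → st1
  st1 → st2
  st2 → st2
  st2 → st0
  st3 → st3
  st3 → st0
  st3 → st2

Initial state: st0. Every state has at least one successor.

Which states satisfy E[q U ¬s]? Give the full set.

States satisfying q: {st1}.
States satisfying ¬s: ∅.
States satisfying E[q U ¬s]: ∅.

none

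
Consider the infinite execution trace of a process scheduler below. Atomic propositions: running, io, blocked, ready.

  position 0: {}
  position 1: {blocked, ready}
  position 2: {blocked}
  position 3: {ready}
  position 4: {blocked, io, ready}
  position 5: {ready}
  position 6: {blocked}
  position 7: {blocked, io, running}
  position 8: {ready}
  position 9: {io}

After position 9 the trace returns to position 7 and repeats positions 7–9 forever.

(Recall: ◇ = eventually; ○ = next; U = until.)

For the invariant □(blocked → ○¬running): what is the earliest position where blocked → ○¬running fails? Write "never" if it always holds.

Check blocked → ○¬running at each position in order: 0 ✓, 1 ✓, 2 ✓, 3 ✓, 4 ✓, 5 ✓.
At position 6 the labels are {blocked} and the next position 7 has {blocked, io, running}, so blocked → ○¬running is false there. This is the first violation.

6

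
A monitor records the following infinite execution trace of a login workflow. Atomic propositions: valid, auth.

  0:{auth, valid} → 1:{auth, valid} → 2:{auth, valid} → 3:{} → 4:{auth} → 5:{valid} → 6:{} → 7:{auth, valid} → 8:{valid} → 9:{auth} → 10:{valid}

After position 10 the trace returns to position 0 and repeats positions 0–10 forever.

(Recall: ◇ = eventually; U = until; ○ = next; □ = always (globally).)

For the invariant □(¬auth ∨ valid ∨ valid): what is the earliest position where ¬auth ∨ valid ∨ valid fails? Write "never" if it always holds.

Check ¬auth ∨ valid ∨ valid at each position in order: 0 ✓, 1 ✓, 2 ✓, 3 ✓.
At position 4 the labels are {auth}, so ¬auth ∨ valid ∨ valid is false there. This is the first violation.

4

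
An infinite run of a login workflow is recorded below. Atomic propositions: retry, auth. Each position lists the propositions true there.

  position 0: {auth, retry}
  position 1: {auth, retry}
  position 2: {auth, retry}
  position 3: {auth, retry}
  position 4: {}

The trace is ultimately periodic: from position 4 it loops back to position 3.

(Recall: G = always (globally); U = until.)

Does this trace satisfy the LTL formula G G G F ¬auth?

G G F ¬auth holds at every position 0..4, and those are all positions ever visited, so G G G F ¬auth holds.

Satisfied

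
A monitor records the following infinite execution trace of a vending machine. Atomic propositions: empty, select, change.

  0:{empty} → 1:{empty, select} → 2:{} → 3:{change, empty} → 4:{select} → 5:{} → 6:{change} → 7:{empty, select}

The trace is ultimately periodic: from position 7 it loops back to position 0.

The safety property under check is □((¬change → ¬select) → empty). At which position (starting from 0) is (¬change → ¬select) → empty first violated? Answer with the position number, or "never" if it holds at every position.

Check (¬change → ¬select) → empty at each position in order: 0 ✓, 1 ✓.
At position 2 the labels are {}, so (¬change → ¬select) → empty is false there. This is the first violation.

2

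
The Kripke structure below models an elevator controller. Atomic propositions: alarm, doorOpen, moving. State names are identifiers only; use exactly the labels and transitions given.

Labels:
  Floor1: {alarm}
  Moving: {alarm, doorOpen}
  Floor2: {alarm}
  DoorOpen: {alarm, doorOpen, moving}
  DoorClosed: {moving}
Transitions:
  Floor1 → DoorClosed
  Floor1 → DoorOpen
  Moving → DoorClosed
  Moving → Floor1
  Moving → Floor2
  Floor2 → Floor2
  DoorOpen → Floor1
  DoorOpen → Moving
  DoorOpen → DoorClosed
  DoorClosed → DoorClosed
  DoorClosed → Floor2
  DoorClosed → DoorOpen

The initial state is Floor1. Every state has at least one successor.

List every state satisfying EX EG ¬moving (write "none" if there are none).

States satisfying EG ¬moving: {Moving, Floor2}.
States satisfying EX EG ¬moving: {Moving, Floor2, DoorOpen, DoorClosed}.

{Moving, Floor2, DoorOpen, DoorClosed}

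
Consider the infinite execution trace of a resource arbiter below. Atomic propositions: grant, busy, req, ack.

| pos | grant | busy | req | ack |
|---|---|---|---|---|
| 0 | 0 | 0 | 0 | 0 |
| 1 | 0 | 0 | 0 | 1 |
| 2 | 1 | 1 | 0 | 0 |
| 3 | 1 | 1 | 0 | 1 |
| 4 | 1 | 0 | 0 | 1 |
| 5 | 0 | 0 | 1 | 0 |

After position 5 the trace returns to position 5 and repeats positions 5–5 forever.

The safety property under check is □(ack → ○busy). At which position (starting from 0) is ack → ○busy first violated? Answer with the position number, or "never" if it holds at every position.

Check ack → ○busy at each position in order: 0 ✓, 1 ✓, 2 ✓.
At position 3 the labels are {ack, busy, grant} and the next position 4 has {ack, grant}, so ack → ○busy is false there. This is the first violation.

3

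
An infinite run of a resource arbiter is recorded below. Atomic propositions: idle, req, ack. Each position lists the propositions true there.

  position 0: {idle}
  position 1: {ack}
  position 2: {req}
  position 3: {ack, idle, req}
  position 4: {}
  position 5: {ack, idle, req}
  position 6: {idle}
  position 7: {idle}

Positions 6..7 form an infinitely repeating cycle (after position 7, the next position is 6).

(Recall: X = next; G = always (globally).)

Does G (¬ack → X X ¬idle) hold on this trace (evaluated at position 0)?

¬ack → X X ¬idle must hold at every position from 0 onward. It fails at position 4, so G (¬ack → X X ¬idle) is false.
Positions where ¬ack holds: 0, 2, 4, 6, 7.
Check X X ¬idle at each: 0→ok, 2→ok, 4→fails, 6→fails, 7→fails.

Does not hold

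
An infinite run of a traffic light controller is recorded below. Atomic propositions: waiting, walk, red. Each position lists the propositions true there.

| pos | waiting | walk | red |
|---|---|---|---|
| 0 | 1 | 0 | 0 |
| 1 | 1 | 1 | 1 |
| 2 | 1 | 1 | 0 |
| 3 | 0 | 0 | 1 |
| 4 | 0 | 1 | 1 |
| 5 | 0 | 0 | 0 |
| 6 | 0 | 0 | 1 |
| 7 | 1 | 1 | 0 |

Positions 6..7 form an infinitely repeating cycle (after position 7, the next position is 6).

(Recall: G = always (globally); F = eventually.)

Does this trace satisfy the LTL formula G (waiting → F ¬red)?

Holds

waiting → F ¬red holds at every position 0..7, and those are all positions ever visited, so G (waiting → F ¬red) holds.
Positions where waiting holds: 0, 1, 2, 7.
Check F ¬red at each: 0→ok, 1→ok, 2→ok, 7→ok.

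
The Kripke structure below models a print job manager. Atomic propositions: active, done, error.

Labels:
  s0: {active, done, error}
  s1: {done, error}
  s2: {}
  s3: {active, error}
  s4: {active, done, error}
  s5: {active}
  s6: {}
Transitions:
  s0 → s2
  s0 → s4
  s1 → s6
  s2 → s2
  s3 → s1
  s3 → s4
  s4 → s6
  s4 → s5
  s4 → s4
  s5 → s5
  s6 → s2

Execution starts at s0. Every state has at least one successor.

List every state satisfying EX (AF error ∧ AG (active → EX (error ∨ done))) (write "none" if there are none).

{s3}

States satisfying AF error ∧ AG (active → EX (error ∨ done)): {s1}.
States satisfying EX (AF error ∧ AG (active → EX (error ∨ done))): {s3}.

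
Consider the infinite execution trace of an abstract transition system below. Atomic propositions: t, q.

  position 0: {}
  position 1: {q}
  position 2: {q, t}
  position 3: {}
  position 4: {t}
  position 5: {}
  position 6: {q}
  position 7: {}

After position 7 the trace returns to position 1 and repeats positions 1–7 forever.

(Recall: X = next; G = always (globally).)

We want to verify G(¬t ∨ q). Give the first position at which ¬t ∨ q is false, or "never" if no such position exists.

4

Check ¬t ∨ q at each position in order: 0 ✓, 1 ✓, 2 ✓, 3 ✓.
At position 4 the labels are {t}, so ¬t ∨ q is false there. This is the first violation.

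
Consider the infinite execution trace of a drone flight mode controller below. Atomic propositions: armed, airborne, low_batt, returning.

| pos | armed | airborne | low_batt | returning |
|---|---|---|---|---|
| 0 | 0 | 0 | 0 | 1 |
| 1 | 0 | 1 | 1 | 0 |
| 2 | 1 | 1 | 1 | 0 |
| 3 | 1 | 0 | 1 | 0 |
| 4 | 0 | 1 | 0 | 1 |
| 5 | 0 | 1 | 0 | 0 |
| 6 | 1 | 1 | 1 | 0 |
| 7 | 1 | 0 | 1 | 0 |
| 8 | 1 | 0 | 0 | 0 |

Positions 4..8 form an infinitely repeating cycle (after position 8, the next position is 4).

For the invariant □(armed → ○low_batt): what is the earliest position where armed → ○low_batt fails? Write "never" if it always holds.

3

Check armed → ○low_batt at each position in order: 0 ✓, 1 ✓, 2 ✓.
At position 3 the labels are {armed, low_batt} and the next position 4 has {airborne, returning}, so armed → ○low_batt is false there. This is the first violation.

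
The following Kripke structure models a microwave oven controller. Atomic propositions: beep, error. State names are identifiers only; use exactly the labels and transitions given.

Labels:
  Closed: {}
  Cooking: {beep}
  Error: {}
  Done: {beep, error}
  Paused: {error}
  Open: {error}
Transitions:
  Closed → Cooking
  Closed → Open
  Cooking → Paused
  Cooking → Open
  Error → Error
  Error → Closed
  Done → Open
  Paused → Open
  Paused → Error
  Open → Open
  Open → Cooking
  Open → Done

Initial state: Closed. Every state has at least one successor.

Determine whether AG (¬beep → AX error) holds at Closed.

States satisfying ¬beep → AX error: {Cooking, Done}.
States satisfying AG (¬beep → AX error): ∅.
Closed is reachable from Closed and violates ¬beep → AX error, so AG fails at Closed.
Closed ∉ Sat(AG (¬beep → AX error)).

Violated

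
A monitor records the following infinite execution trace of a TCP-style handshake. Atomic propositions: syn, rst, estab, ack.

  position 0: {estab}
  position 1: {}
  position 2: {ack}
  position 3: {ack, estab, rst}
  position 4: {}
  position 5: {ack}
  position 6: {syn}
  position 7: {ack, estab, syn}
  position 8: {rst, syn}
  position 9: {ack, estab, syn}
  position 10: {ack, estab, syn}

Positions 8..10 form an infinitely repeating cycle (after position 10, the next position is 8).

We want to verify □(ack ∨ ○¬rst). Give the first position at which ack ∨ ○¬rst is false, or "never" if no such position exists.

ack ∨ ○¬rst holds at every position 0..10, and those are all the positions the trace ever visits, so the invariant □(ack ∨ ○¬rst) is never violated.

never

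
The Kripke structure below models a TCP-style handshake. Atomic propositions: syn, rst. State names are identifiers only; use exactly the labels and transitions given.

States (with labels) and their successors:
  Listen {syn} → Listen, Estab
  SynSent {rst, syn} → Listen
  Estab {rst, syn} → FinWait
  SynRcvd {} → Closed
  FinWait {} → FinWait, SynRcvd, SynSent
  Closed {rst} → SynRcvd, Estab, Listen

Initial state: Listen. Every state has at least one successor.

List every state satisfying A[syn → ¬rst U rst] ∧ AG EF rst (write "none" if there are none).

{SynSent, Estab, SynRcvd, Closed}

States satisfying syn → ¬rst: {Listen, SynRcvd, FinWait, Closed}.
States satisfying rst: {SynSent, Estab, Closed}.
States satisfying A[syn → ¬rst U rst]: {SynSent, Estab, SynRcvd, Closed}.
States satisfying EF rst: {Listen, SynSent, Estab, SynRcvd, FinWait, Closed}.
States satisfying AG EF rst: {Listen, SynSent, Estab, SynRcvd, FinWait, Closed}.
States satisfying A[syn → ¬rst U rst] ∧ AG EF rst: {SynSent, Estab, SynRcvd, Closed}.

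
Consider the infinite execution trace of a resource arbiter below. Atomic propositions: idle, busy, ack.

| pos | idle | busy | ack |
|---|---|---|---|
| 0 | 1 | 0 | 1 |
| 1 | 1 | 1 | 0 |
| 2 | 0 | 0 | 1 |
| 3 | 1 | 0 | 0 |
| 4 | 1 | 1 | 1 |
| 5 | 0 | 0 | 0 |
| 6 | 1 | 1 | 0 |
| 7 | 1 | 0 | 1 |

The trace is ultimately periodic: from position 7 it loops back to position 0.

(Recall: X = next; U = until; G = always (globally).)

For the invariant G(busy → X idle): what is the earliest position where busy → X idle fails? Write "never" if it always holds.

1

Check busy → X idle at each position in order: 0 ✓.
At position 1 the labels are {busy, idle} and the next position 2 has {ack}, so busy → X idle is false there. This is the first violation.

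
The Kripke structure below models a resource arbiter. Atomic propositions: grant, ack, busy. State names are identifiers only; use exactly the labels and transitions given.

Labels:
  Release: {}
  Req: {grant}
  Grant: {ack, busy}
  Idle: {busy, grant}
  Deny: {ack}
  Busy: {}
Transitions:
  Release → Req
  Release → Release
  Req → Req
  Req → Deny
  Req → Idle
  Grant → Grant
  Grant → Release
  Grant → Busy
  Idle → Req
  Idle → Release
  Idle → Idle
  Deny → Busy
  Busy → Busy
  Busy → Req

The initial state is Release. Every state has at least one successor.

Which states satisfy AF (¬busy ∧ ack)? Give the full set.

States satisfying ¬busy ∧ ack: {Deny}.
States satisfying AF (¬busy ∧ ack): {Deny}.

{Deny}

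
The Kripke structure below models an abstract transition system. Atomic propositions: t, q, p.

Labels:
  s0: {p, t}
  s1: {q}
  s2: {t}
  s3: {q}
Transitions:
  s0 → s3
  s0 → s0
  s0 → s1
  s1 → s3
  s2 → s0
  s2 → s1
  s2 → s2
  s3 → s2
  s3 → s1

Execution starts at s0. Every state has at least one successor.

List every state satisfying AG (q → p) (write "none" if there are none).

States satisfying q → p: {s0, s2}.
States satisfying AG (q → p): ∅.

none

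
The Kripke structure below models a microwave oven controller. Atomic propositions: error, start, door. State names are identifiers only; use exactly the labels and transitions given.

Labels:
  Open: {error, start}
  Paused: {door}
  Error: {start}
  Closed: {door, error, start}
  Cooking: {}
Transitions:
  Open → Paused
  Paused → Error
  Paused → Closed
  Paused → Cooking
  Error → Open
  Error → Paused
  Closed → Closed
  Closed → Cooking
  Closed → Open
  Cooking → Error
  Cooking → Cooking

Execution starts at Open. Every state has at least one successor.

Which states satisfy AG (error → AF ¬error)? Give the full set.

none

States satisfying error → AF ¬error: {Open, Paused, Error, Cooking}.
States satisfying AG (error → AF ¬error): ∅.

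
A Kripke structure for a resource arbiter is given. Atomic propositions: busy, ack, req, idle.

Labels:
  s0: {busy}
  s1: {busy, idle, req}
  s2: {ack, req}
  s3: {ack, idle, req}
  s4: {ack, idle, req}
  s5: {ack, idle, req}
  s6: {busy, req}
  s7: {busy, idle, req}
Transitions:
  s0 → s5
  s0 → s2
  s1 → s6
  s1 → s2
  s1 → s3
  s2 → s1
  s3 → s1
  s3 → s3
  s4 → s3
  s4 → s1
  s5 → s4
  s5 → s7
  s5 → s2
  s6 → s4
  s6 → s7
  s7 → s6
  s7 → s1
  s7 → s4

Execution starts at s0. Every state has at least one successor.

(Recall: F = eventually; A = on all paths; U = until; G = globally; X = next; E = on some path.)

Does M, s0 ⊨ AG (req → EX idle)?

Satisfied

States satisfying req → EX idle: {s0, s1, s2, s3, s4, s5, s6, s7}.
States satisfying AG (req → EX idle): {s0, s1, s2, s3, s4, s5, s6, s7}.
Every state reachable from s0 satisfies req → EX idle.
s0 ∈ Sat(AG (req → EX idle)).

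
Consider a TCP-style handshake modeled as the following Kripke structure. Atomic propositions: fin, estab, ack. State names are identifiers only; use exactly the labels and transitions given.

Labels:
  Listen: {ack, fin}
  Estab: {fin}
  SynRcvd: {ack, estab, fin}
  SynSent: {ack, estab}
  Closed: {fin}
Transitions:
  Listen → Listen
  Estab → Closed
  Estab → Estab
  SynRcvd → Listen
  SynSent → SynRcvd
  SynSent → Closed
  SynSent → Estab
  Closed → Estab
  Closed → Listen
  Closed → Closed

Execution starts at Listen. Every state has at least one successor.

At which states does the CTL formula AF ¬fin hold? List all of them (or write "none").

{SynSent}

States satisfying ¬fin: {SynSent}.
States satisfying AF ¬fin: {SynSent}.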